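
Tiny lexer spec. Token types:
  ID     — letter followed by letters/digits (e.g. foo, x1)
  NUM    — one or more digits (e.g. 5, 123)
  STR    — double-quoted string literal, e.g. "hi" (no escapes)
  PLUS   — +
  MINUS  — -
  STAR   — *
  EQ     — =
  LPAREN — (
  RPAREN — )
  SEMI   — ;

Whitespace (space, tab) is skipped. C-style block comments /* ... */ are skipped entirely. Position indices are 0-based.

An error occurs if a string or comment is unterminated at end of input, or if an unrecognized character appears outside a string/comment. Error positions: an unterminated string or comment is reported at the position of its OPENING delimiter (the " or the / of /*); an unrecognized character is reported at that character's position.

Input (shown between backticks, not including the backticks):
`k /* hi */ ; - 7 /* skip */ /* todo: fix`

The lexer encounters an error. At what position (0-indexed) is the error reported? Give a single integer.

pos=0: emit ID 'k' (now at pos=1)
pos=2: enter COMMENT mode (saw '/*')
exit COMMENT mode (now at pos=10)
pos=11: emit SEMI ';'
pos=13: emit MINUS '-'
pos=15: emit NUM '7' (now at pos=16)
pos=17: enter COMMENT mode (saw '/*')
exit COMMENT mode (now at pos=27)
pos=28: enter COMMENT mode (saw '/*')
pos=28: ERROR — unterminated comment (reached EOF)

Answer: 28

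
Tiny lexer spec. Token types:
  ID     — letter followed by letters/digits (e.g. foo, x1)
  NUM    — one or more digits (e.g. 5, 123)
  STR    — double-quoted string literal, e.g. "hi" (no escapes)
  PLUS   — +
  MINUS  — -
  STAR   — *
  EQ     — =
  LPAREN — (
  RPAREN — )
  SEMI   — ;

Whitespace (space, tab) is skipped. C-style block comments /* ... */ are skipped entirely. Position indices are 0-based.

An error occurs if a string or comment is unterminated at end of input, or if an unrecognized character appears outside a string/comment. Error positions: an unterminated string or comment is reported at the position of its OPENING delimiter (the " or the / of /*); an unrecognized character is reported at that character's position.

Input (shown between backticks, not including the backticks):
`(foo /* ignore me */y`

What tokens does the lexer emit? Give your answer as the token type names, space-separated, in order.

Answer: LPAREN ID ID

Derivation:
pos=0: emit LPAREN '('
pos=1: emit ID 'foo' (now at pos=4)
pos=5: enter COMMENT mode (saw '/*')
exit COMMENT mode (now at pos=20)
pos=20: emit ID 'y' (now at pos=21)
DONE. 3 tokens: [LPAREN, ID, ID]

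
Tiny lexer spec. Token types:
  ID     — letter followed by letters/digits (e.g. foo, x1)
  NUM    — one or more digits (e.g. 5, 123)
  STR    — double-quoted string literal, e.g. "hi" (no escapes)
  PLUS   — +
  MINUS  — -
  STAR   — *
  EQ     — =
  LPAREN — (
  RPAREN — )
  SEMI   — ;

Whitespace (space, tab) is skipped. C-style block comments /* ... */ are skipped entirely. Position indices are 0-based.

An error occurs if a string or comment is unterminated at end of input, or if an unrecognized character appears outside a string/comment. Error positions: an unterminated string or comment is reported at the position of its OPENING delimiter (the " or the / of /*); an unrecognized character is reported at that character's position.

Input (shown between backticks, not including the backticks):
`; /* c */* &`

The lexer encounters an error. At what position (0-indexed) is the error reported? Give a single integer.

pos=0: emit SEMI ';'
pos=2: enter COMMENT mode (saw '/*')
exit COMMENT mode (now at pos=9)
pos=9: emit STAR '*'
pos=11: ERROR — unrecognized char '&'

Answer: 11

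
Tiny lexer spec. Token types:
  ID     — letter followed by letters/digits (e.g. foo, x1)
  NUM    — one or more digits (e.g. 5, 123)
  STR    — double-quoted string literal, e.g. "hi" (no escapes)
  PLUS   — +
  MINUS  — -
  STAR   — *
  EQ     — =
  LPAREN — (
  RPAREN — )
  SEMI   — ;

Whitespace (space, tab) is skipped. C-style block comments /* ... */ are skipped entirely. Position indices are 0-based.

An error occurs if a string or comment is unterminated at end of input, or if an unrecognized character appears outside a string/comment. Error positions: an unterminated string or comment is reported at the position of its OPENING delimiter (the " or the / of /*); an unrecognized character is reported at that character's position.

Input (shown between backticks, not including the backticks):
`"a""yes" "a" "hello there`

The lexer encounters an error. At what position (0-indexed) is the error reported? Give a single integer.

Answer: 13

Derivation:
pos=0: enter STRING mode
pos=0: emit STR "a" (now at pos=3)
pos=3: enter STRING mode
pos=3: emit STR "yes" (now at pos=8)
pos=9: enter STRING mode
pos=9: emit STR "a" (now at pos=12)
pos=13: enter STRING mode
pos=13: ERROR — unterminated string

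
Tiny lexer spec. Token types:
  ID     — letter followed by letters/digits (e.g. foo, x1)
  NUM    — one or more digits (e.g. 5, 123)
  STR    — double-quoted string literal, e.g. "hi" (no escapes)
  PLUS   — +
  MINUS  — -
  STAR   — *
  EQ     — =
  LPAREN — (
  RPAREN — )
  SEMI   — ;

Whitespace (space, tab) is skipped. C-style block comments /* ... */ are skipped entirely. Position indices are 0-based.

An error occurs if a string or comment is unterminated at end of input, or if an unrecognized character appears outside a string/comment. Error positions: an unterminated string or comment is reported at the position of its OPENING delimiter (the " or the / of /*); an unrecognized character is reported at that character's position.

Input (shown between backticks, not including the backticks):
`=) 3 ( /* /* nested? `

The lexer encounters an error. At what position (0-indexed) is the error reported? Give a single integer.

Answer: 7

Derivation:
pos=0: emit EQ '='
pos=1: emit RPAREN ')'
pos=3: emit NUM '3' (now at pos=4)
pos=5: emit LPAREN '('
pos=7: enter COMMENT mode (saw '/*')
pos=7: ERROR — unterminated comment (reached EOF)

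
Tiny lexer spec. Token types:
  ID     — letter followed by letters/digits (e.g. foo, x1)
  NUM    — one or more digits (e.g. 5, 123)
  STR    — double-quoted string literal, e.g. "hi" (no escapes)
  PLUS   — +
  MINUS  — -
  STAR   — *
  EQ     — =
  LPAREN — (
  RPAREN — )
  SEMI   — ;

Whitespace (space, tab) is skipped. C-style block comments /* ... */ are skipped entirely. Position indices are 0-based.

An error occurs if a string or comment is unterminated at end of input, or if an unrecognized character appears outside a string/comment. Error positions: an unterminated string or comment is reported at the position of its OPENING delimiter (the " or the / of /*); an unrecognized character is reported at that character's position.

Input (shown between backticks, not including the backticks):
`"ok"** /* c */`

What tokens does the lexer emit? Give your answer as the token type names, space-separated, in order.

Answer: STR STAR STAR

Derivation:
pos=0: enter STRING mode
pos=0: emit STR "ok" (now at pos=4)
pos=4: emit STAR '*'
pos=5: emit STAR '*'
pos=7: enter COMMENT mode (saw '/*')
exit COMMENT mode (now at pos=14)
DONE. 3 tokens: [STR, STAR, STAR]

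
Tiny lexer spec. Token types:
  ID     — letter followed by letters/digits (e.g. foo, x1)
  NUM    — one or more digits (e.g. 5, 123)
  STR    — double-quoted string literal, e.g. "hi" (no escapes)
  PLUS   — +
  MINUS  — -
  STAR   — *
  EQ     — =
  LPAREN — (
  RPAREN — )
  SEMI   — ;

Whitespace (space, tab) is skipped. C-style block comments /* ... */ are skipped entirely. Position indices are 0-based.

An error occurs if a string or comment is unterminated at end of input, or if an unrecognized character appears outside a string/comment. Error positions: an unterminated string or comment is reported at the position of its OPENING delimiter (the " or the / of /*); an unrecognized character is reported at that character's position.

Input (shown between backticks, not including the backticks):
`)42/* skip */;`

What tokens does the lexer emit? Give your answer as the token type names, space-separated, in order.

pos=0: emit RPAREN ')'
pos=1: emit NUM '42' (now at pos=3)
pos=3: enter COMMENT mode (saw '/*')
exit COMMENT mode (now at pos=13)
pos=13: emit SEMI ';'
DONE. 3 tokens: [RPAREN, NUM, SEMI]

Answer: RPAREN NUM SEMI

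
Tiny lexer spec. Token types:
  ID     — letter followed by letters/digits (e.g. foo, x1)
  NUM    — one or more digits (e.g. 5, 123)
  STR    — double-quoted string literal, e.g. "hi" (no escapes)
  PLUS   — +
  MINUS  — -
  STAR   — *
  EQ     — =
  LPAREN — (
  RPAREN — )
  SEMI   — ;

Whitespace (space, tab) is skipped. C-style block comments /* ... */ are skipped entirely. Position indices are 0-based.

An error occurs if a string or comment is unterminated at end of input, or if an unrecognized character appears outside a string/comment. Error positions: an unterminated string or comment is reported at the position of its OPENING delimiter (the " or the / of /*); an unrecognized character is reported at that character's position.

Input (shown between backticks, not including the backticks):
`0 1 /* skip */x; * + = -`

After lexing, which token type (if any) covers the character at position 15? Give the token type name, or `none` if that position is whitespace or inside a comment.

Answer: SEMI

Derivation:
pos=0: emit NUM '0' (now at pos=1)
pos=2: emit NUM '1' (now at pos=3)
pos=4: enter COMMENT mode (saw '/*')
exit COMMENT mode (now at pos=14)
pos=14: emit ID 'x' (now at pos=15)
pos=15: emit SEMI ';'
pos=17: emit STAR '*'
pos=19: emit PLUS '+'
pos=21: emit EQ '='
pos=23: emit MINUS '-'
DONE. 8 tokens: [NUM, NUM, ID, SEMI, STAR, PLUS, EQ, MINUS]
Position 15: char is ';' -> SEMI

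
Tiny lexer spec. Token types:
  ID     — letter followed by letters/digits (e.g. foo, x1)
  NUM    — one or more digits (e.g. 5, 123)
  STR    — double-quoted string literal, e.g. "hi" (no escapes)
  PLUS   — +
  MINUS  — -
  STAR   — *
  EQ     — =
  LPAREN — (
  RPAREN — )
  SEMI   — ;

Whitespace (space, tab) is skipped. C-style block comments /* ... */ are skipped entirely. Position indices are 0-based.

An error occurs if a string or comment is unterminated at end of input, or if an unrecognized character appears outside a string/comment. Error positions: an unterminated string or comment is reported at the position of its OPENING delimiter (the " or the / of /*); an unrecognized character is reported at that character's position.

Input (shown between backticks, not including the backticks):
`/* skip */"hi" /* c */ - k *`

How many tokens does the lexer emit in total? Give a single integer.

Answer: 4

Derivation:
pos=0: enter COMMENT mode (saw '/*')
exit COMMENT mode (now at pos=10)
pos=10: enter STRING mode
pos=10: emit STR "hi" (now at pos=14)
pos=15: enter COMMENT mode (saw '/*')
exit COMMENT mode (now at pos=22)
pos=23: emit MINUS '-'
pos=25: emit ID 'k' (now at pos=26)
pos=27: emit STAR '*'
DONE. 4 tokens: [STR, MINUS, ID, STAR]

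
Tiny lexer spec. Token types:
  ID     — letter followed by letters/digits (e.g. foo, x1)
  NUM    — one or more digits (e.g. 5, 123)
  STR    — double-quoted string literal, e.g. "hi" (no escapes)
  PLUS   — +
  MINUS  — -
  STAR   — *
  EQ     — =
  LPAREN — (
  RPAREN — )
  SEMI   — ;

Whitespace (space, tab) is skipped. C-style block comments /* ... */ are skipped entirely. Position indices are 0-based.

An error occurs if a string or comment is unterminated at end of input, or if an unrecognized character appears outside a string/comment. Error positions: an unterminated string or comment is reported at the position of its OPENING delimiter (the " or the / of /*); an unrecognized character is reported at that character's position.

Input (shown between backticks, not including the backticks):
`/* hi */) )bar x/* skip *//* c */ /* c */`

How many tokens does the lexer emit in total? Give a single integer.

Answer: 4

Derivation:
pos=0: enter COMMENT mode (saw '/*')
exit COMMENT mode (now at pos=8)
pos=8: emit RPAREN ')'
pos=10: emit RPAREN ')'
pos=11: emit ID 'bar' (now at pos=14)
pos=15: emit ID 'x' (now at pos=16)
pos=16: enter COMMENT mode (saw '/*')
exit COMMENT mode (now at pos=26)
pos=26: enter COMMENT mode (saw '/*')
exit COMMENT mode (now at pos=33)
pos=34: enter COMMENT mode (saw '/*')
exit COMMENT mode (now at pos=41)
DONE. 4 tokens: [RPAREN, RPAREN, ID, ID]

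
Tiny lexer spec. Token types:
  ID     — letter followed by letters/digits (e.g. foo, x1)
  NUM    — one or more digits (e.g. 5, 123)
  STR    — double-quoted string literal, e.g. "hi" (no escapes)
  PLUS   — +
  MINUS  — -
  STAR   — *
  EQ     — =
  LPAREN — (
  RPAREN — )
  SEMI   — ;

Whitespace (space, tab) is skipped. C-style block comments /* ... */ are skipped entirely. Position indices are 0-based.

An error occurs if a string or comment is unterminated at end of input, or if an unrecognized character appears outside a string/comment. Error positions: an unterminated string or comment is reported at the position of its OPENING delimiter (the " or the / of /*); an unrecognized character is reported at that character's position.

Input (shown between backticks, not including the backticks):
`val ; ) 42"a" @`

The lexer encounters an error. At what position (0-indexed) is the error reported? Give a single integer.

Answer: 14

Derivation:
pos=0: emit ID 'val' (now at pos=3)
pos=4: emit SEMI ';'
pos=6: emit RPAREN ')'
pos=8: emit NUM '42' (now at pos=10)
pos=10: enter STRING mode
pos=10: emit STR "a" (now at pos=13)
pos=14: ERROR — unrecognized char '@'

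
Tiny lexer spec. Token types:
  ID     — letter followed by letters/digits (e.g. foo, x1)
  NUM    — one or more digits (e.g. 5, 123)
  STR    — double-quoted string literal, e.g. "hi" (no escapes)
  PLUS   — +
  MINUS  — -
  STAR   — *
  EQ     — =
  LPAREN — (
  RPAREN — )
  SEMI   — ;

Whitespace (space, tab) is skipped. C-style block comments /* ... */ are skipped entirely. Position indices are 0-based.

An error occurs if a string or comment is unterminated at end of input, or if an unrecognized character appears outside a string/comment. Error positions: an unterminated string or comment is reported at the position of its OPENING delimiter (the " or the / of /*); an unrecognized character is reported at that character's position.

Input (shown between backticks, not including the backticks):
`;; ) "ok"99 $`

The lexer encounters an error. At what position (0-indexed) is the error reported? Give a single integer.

pos=0: emit SEMI ';'
pos=1: emit SEMI ';'
pos=3: emit RPAREN ')'
pos=5: enter STRING mode
pos=5: emit STR "ok" (now at pos=9)
pos=9: emit NUM '99' (now at pos=11)
pos=12: ERROR — unrecognized char '$'

Answer: 12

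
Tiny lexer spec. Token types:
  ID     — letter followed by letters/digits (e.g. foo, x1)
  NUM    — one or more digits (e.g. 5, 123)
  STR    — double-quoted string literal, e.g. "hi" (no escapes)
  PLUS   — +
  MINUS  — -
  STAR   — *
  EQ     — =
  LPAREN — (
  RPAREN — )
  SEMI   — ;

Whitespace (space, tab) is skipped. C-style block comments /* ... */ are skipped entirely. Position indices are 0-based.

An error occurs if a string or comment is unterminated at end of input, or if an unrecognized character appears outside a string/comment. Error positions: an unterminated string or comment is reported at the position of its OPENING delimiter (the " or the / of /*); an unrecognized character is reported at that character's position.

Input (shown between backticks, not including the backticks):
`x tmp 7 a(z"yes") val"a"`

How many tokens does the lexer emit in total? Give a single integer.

Answer: 10

Derivation:
pos=0: emit ID 'x' (now at pos=1)
pos=2: emit ID 'tmp' (now at pos=5)
pos=6: emit NUM '7' (now at pos=7)
pos=8: emit ID 'a' (now at pos=9)
pos=9: emit LPAREN '('
pos=10: emit ID 'z' (now at pos=11)
pos=11: enter STRING mode
pos=11: emit STR "yes" (now at pos=16)
pos=16: emit RPAREN ')'
pos=18: emit ID 'val' (now at pos=21)
pos=21: enter STRING mode
pos=21: emit STR "a" (now at pos=24)
DONE. 10 tokens: [ID, ID, NUM, ID, LPAREN, ID, STR, RPAREN, ID, STR]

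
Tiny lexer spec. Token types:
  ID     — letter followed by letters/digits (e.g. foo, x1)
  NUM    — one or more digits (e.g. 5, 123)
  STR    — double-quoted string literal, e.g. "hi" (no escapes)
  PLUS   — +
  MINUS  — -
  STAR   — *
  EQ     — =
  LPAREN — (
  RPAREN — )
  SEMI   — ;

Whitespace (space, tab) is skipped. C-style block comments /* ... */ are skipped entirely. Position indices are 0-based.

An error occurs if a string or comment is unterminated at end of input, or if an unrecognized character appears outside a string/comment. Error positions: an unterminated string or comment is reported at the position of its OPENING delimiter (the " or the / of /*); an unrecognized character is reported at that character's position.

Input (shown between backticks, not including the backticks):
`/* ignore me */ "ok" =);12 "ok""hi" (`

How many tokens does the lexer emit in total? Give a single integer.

Answer: 8

Derivation:
pos=0: enter COMMENT mode (saw '/*')
exit COMMENT mode (now at pos=15)
pos=16: enter STRING mode
pos=16: emit STR "ok" (now at pos=20)
pos=21: emit EQ '='
pos=22: emit RPAREN ')'
pos=23: emit SEMI ';'
pos=24: emit NUM '12' (now at pos=26)
pos=27: enter STRING mode
pos=27: emit STR "ok" (now at pos=31)
pos=31: enter STRING mode
pos=31: emit STR "hi" (now at pos=35)
pos=36: emit LPAREN '('
DONE. 8 tokens: [STR, EQ, RPAREN, SEMI, NUM, STR, STR, LPAREN]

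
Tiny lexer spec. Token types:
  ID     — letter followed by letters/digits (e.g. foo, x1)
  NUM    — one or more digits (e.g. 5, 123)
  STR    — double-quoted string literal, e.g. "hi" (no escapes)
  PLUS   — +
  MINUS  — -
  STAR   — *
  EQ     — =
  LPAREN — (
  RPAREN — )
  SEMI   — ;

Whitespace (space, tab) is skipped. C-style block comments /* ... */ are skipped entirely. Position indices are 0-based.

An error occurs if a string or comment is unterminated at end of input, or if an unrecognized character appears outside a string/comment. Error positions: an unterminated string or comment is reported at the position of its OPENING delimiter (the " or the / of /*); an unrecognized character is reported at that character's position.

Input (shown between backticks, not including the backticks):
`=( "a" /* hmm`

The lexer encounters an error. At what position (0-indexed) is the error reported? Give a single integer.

pos=0: emit EQ '='
pos=1: emit LPAREN '('
pos=3: enter STRING mode
pos=3: emit STR "a" (now at pos=6)
pos=7: enter COMMENT mode (saw '/*')
pos=7: ERROR — unterminated comment (reached EOF)

Answer: 7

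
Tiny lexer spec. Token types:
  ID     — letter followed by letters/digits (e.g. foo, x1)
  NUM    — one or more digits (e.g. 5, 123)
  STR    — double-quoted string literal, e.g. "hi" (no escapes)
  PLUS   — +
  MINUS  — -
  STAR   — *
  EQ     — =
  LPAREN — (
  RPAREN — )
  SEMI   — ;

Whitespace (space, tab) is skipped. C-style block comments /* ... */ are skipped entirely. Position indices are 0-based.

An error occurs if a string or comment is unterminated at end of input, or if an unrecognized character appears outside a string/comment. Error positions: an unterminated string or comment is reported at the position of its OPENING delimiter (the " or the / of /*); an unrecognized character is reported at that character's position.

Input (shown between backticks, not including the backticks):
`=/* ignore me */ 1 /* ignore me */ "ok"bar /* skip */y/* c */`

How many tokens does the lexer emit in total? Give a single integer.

Answer: 5

Derivation:
pos=0: emit EQ '='
pos=1: enter COMMENT mode (saw '/*')
exit COMMENT mode (now at pos=16)
pos=17: emit NUM '1' (now at pos=18)
pos=19: enter COMMENT mode (saw '/*')
exit COMMENT mode (now at pos=34)
pos=35: enter STRING mode
pos=35: emit STR "ok" (now at pos=39)
pos=39: emit ID 'bar' (now at pos=42)
pos=43: enter COMMENT mode (saw '/*')
exit COMMENT mode (now at pos=53)
pos=53: emit ID 'y' (now at pos=54)
pos=54: enter COMMENT mode (saw '/*')
exit COMMENT mode (now at pos=61)
DONE. 5 tokens: [EQ, NUM, STR, ID, ID]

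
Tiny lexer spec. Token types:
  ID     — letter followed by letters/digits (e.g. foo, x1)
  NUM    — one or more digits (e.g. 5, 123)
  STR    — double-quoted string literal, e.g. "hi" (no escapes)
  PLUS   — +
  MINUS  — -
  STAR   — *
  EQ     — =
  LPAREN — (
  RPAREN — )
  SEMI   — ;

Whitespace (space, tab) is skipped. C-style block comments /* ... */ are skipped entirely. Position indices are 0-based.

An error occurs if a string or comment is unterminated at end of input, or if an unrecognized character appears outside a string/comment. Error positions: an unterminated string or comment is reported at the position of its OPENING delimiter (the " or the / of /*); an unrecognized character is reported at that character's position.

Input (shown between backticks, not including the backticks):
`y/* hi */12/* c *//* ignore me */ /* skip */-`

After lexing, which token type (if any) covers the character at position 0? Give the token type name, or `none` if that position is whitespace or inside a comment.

Answer: ID

Derivation:
pos=0: emit ID 'y' (now at pos=1)
pos=1: enter COMMENT mode (saw '/*')
exit COMMENT mode (now at pos=9)
pos=9: emit NUM '12' (now at pos=11)
pos=11: enter COMMENT mode (saw '/*')
exit COMMENT mode (now at pos=18)
pos=18: enter COMMENT mode (saw '/*')
exit COMMENT mode (now at pos=33)
pos=34: enter COMMENT mode (saw '/*')
exit COMMENT mode (now at pos=44)
pos=44: emit MINUS '-'
DONE. 3 tokens: [ID, NUM, MINUS]
Position 0: char is 'y' -> ID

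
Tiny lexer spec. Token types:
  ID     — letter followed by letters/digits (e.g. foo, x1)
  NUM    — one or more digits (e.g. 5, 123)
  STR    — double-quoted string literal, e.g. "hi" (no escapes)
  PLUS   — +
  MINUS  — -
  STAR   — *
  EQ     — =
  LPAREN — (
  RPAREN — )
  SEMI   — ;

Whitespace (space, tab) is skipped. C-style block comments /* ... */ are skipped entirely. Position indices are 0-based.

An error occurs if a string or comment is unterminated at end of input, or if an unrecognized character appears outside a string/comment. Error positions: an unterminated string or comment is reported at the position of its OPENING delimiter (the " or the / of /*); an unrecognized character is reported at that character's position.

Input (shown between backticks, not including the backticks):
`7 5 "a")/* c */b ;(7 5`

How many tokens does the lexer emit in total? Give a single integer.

Answer: 9

Derivation:
pos=0: emit NUM '7' (now at pos=1)
pos=2: emit NUM '5' (now at pos=3)
pos=4: enter STRING mode
pos=4: emit STR "a" (now at pos=7)
pos=7: emit RPAREN ')'
pos=8: enter COMMENT mode (saw '/*')
exit COMMENT mode (now at pos=15)
pos=15: emit ID 'b' (now at pos=16)
pos=17: emit SEMI ';'
pos=18: emit LPAREN '('
pos=19: emit NUM '7' (now at pos=20)
pos=21: emit NUM '5' (now at pos=22)
DONE. 9 tokens: [NUM, NUM, STR, RPAREN, ID, SEMI, LPAREN, NUM, NUM]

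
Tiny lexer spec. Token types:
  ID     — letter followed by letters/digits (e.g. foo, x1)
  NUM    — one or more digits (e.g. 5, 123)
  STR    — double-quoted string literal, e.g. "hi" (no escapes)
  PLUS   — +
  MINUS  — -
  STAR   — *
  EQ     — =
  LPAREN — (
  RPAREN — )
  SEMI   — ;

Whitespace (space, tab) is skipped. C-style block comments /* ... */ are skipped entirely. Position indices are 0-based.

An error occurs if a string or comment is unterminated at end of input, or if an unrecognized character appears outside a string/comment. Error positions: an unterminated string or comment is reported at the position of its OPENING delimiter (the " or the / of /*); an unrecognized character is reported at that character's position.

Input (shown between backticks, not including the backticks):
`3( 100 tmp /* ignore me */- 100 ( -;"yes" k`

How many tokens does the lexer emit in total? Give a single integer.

Answer: 11

Derivation:
pos=0: emit NUM '3' (now at pos=1)
pos=1: emit LPAREN '('
pos=3: emit NUM '100' (now at pos=6)
pos=7: emit ID 'tmp' (now at pos=10)
pos=11: enter COMMENT mode (saw '/*')
exit COMMENT mode (now at pos=26)
pos=26: emit MINUS '-'
pos=28: emit NUM '100' (now at pos=31)
pos=32: emit LPAREN '('
pos=34: emit MINUS '-'
pos=35: emit SEMI ';'
pos=36: enter STRING mode
pos=36: emit STR "yes" (now at pos=41)
pos=42: emit ID 'k' (now at pos=43)
DONE. 11 tokens: [NUM, LPAREN, NUM, ID, MINUS, NUM, LPAREN, MINUS, SEMI, STR, ID]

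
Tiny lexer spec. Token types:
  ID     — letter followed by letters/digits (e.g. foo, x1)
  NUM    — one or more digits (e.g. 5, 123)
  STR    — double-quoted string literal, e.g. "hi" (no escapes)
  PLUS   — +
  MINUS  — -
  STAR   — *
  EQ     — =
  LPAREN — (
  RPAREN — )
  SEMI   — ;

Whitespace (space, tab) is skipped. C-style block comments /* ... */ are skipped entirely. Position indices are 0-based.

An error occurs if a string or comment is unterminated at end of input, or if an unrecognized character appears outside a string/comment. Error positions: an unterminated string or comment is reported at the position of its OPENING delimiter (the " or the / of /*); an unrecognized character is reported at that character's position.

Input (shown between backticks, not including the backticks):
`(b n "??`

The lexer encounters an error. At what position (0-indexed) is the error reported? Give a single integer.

pos=0: emit LPAREN '('
pos=1: emit ID 'b' (now at pos=2)
pos=3: emit ID 'n' (now at pos=4)
pos=5: enter STRING mode
pos=5: ERROR — unterminated string

Answer: 5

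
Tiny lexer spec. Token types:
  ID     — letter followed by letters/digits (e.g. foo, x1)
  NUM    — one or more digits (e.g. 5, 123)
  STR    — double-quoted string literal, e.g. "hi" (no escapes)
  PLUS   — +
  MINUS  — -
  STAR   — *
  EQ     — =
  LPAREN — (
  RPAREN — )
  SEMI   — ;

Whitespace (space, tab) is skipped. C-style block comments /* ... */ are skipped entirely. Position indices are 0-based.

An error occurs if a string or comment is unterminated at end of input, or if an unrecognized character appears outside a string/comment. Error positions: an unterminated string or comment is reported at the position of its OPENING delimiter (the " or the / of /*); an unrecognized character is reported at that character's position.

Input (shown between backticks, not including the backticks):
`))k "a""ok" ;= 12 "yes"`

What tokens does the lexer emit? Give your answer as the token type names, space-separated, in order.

Answer: RPAREN RPAREN ID STR STR SEMI EQ NUM STR

Derivation:
pos=0: emit RPAREN ')'
pos=1: emit RPAREN ')'
pos=2: emit ID 'k' (now at pos=3)
pos=4: enter STRING mode
pos=4: emit STR "a" (now at pos=7)
pos=7: enter STRING mode
pos=7: emit STR "ok" (now at pos=11)
pos=12: emit SEMI ';'
pos=13: emit EQ '='
pos=15: emit NUM '12' (now at pos=17)
pos=18: enter STRING mode
pos=18: emit STR "yes" (now at pos=23)
DONE. 9 tokens: [RPAREN, RPAREN, ID, STR, STR, SEMI, EQ, NUM, STR]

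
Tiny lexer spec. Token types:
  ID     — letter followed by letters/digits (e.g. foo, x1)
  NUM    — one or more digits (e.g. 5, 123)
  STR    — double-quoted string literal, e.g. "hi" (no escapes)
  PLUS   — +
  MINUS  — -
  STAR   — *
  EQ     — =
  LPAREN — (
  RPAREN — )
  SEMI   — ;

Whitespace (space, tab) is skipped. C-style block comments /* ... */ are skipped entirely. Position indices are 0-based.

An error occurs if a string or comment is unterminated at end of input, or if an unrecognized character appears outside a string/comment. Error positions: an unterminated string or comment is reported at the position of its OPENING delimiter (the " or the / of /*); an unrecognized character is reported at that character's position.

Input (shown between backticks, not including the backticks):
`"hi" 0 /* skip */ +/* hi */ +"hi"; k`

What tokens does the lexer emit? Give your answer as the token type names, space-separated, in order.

Answer: STR NUM PLUS PLUS STR SEMI ID

Derivation:
pos=0: enter STRING mode
pos=0: emit STR "hi" (now at pos=4)
pos=5: emit NUM '0' (now at pos=6)
pos=7: enter COMMENT mode (saw '/*')
exit COMMENT mode (now at pos=17)
pos=18: emit PLUS '+'
pos=19: enter COMMENT mode (saw '/*')
exit COMMENT mode (now at pos=27)
pos=28: emit PLUS '+'
pos=29: enter STRING mode
pos=29: emit STR "hi" (now at pos=33)
pos=33: emit SEMI ';'
pos=35: emit ID 'k' (now at pos=36)
DONE. 7 tokens: [STR, NUM, PLUS, PLUS, STR, SEMI, ID]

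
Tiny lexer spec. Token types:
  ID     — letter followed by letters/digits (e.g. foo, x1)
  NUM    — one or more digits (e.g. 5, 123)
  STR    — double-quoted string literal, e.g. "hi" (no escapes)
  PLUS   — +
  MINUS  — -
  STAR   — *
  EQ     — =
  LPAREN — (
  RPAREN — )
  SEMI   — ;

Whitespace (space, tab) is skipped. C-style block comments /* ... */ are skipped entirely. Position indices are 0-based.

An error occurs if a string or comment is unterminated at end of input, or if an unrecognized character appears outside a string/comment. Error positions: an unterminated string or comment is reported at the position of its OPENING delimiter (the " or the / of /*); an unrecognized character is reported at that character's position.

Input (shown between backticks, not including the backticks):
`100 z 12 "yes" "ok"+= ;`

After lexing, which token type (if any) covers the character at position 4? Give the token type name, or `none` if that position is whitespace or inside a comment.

pos=0: emit NUM '100' (now at pos=3)
pos=4: emit ID 'z' (now at pos=5)
pos=6: emit NUM '12' (now at pos=8)
pos=9: enter STRING mode
pos=9: emit STR "yes" (now at pos=14)
pos=15: enter STRING mode
pos=15: emit STR "ok" (now at pos=19)
pos=19: emit PLUS '+'
pos=20: emit EQ '='
pos=22: emit SEMI ';'
DONE. 8 tokens: [NUM, ID, NUM, STR, STR, PLUS, EQ, SEMI]
Position 4: char is 'z' -> ID

Answer: ID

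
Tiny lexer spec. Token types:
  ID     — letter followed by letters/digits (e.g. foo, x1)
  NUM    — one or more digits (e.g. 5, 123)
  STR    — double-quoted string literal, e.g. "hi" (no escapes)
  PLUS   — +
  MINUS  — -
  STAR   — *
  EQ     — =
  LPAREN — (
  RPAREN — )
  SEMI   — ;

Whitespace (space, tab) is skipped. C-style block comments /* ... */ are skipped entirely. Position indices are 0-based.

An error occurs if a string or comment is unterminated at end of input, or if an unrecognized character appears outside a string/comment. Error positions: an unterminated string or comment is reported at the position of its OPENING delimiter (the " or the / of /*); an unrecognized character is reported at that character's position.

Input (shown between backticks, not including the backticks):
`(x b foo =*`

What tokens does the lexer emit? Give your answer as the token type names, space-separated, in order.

pos=0: emit LPAREN '('
pos=1: emit ID 'x' (now at pos=2)
pos=3: emit ID 'b' (now at pos=4)
pos=5: emit ID 'foo' (now at pos=8)
pos=9: emit EQ '='
pos=10: emit STAR '*'
DONE. 6 tokens: [LPAREN, ID, ID, ID, EQ, STAR]

Answer: LPAREN ID ID ID EQ STAR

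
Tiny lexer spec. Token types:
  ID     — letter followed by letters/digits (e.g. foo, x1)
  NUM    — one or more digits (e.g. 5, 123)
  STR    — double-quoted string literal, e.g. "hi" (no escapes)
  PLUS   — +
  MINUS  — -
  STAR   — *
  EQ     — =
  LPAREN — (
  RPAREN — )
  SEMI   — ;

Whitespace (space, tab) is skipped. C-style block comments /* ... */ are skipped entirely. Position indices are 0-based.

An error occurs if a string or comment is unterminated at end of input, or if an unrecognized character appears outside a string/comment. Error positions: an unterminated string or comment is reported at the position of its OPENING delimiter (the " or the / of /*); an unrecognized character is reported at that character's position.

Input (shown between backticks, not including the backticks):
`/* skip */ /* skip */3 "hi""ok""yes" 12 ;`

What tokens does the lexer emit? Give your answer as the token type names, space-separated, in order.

Answer: NUM STR STR STR NUM SEMI

Derivation:
pos=0: enter COMMENT mode (saw '/*')
exit COMMENT mode (now at pos=10)
pos=11: enter COMMENT mode (saw '/*')
exit COMMENT mode (now at pos=21)
pos=21: emit NUM '3' (now at pos=22)
pos=23: enter STRING mode
pos=23: emit STR "hi" (now at pos=27)
pos=27: enter STRING mode
pos=27: emit STR "ok" (now at pos=31)
pos=31: enter STRING mode
pos=31: emit STR "yes" (now at pos=36)
pos=37: emit NUM '12' (now at pos=39)
pos=40: emit SEMI ';'
DONE. 6 tokens: [NUM, STR, STR, STR, NUM, SEMI]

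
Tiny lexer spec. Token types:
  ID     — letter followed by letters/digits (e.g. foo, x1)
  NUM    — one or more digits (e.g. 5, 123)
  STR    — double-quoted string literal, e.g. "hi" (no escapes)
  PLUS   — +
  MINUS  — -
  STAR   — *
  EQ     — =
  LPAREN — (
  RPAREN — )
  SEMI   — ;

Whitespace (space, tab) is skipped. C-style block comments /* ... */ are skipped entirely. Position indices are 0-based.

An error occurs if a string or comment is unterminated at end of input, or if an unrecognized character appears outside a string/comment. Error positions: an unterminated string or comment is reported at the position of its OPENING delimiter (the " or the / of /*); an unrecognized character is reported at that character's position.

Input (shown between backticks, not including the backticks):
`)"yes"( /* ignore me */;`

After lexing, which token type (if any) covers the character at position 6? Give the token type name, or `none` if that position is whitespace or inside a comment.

Answer: LPAREN

Derivation:
pos=0: emit RPAREN ')'
pos=1: enter STRING mode
pos=1: emit STR "yes" (now at pos=6)
pos=6: emit LPAREN '('
pos=8: enter COMMENT mode (saw '/*')
exit COMMENT mode (now at pos=23)
pos=23: emit SEMI ';'
DONE. 4 tokens: [RPAREN, STR, LPAREN, SEMI]
Position 6: char is '(' -> LPAREN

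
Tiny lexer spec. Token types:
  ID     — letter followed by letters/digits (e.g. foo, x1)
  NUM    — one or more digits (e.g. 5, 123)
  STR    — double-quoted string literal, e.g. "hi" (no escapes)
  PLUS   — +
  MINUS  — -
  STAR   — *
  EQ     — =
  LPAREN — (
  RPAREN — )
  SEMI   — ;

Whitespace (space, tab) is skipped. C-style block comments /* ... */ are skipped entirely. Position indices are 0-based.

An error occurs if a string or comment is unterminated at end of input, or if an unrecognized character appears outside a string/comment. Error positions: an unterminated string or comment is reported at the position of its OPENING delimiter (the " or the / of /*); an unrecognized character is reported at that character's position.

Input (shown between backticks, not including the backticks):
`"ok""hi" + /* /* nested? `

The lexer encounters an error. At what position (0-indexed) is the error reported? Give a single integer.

pos=0: enter STRING mode
pos=0: emit STR "ok" (now at pos=4)
pos=4: enter STRING mode
pos=4: emit STR "hi" (now at pos=8)
pos=9: emit PLUS '+'
pos=11: enter COMMENT mode (saw '/*')
pos=11: ERROR — unterminated comment (reached EOF)

Answer: 11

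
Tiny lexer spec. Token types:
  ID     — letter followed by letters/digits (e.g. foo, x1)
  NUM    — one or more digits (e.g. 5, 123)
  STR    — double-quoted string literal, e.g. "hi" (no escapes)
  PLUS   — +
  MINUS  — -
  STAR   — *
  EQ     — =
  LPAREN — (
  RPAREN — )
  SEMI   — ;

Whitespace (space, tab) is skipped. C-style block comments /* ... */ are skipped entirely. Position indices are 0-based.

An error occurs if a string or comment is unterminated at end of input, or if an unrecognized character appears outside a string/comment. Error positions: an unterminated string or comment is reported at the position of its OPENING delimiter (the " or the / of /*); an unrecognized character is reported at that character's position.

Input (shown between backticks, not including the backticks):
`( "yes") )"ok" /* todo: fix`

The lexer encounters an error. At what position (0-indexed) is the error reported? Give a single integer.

Answer: 15

Derivation:
pos=0: emit LPAREN '('
pos=2: enter STRING mode
pos=2: emit STR "yes" (now at pos=7)
pos=7: emit RPAREN ')'
pos=9: emit RPAREN ')'
pos=10: enter STRING mode
pos=10: emit STR "ok" (now at pos=14)
pos=15: enter COMMENT mode (saw '/*')
pos=15: ERROR — unterminated comment (reached EOF)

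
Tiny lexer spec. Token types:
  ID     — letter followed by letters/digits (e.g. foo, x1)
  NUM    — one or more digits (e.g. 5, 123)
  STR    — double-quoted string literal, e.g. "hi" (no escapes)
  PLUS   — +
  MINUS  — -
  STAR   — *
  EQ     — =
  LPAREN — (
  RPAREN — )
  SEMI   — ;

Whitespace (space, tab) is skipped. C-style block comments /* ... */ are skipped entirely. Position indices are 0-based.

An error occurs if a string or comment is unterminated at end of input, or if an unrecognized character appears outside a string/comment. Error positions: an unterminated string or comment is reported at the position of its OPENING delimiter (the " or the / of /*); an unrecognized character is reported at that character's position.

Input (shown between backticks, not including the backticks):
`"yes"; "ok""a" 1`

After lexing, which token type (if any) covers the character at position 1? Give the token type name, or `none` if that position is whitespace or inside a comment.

pos=0: enter STRING mode
pos=0: emit STR "yes" (now at pos=5)
pos=5: emit SEMI ';'
pos=7: enter STRING mode
pos=7: emit STR "ok" (now at pos=11)
pos=11: enter STRING mode
pos=11: emit STR "a" (now at pos=14)
pos=15: emit NUM '1' (now at pos=16)
DONE. 5 tokens: [STR, SEMI, STR, STR, NUM]
Position 1: char is 'y' -> STR

Answer: STR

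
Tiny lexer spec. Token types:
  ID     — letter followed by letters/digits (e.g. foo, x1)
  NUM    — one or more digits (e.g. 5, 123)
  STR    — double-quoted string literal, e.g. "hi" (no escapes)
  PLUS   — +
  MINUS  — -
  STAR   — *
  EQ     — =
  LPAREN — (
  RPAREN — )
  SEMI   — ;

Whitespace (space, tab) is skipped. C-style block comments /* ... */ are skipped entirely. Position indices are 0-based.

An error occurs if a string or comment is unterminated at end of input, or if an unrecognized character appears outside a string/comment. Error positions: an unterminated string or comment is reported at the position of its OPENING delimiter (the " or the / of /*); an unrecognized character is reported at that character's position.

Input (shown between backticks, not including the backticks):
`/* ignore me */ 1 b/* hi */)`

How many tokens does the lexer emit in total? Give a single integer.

pos=0: enter COMMENT mode (saw '/*')
exit COMMENT mode (now at pos=15)
pos=16: emit NUM '1' (now at pos=17)
pos=18: emit ID 'b' (now at pos=19)
pos=19: enter COMMENT mode (saw '/*')
exit COMMENT mode (now at pos=27)
pos=27: emit RPAREN ')'
DONE. 3 tokens: [NUM, ID, RPAREN]

Answer: 3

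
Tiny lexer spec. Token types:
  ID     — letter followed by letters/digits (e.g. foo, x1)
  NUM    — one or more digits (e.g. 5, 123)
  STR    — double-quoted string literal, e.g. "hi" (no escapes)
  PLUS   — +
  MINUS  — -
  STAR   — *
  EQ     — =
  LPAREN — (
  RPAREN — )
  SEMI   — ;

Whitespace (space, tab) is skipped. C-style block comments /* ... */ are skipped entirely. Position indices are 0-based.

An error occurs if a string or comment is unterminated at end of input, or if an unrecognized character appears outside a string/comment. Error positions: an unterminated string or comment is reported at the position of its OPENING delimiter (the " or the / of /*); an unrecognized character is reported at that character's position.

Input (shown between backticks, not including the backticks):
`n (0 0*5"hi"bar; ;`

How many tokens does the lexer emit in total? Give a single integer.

pos=0: emit ID 'n' (now at pos=1)
pos=2: emit LPAREN '('
pos=3: emit NUM '0' (now at pos=4)
pos=5: emit NUM '0' (now at pos=6)
pos=6: emit STAR '*'
pos=7: emit NUM '5' (now at pos=8)
pos=8: enter STRING mode
pos=8: emit STR "hi" (now at pos=12)
pos=12: emit ID 'bar' (now at pos=15)
pos=15: emit SEMI ';'
pos=17: emit SEMI ';'
DONE. 10 tokens: [ID, LPAREN, NUM, NUM, STAR, NUM, STR, ID, SEMI, SEMI]

Answer: 10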